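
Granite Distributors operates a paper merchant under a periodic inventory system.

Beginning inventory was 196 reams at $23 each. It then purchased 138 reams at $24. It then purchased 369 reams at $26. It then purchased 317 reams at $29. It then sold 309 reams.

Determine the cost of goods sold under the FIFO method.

Sale 1 (309) [FIFO — oldest first]: 196 @ $23 + 113 @ $24 = $7,220
Ending inventory: 25 @ $24 + 369 @ $26 + 317 @ $29 = $19,387
Check: goods available $26,607 = COGS $7,220 + ending $19,387

COGS = $7,220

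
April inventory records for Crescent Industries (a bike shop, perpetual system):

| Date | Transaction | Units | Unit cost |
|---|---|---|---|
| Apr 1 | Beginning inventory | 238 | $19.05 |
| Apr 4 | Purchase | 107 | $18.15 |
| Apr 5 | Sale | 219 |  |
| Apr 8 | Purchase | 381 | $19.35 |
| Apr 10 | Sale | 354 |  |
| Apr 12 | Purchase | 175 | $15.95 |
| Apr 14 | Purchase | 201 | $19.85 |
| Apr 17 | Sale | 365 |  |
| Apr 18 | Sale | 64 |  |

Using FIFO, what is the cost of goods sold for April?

COGS = $18,644.40

Apr 5, 219 sold [FIFO — oldest first]: 219 @ $19.05 = $4,171.95
Apr 10, 354 sold [FIFO — oldest first]: 19 @ $19.05 + 107 @ $18.15 + 228 @ $19.35 = $6,715.80
Apr 17, 365 sold [FIFO — oldest first]: 153 @ $19.35 + 175 @ $15.95 + 37 @ $19.85 = $6,486.25
Apr 18, 64 sold [FIFO — oldest first]: 64 @ $19.85 = $1,270.40
Total COGS = $4,171.95 + $6,715.80 + $6,486.25 + $1,270.40 = $18,644.40
Ending inventory: 100 @ $19.85 = $1,985.00
Check: goods available $20,629.40 = COGS $18,644.40 + ending $1,985.00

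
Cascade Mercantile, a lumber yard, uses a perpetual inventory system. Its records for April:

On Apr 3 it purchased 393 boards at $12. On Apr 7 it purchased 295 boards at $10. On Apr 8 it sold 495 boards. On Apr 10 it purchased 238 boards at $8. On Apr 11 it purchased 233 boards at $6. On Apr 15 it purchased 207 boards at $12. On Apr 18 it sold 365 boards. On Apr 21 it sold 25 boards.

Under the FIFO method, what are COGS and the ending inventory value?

Apr 8, 495 sold [FIFO — oldest first]: 393 @ $12 + 102 @ $10 = $5,736
Apr 18, 365 sold [FIFO — oldest first]: 193 @ $10 + 172 @ $8 = $3,306
Apr 21, 25 sold [FIFO — oldest first]: 25 @ $8 = $200
Total COGS = $5,736 + $3,306 + $200 = $9,242
Ending inventory: 41 @ $8 + 233 @ $6 + 207 @ $12 = $4,210
Check: goods available $13,452 = COGS $9,242 + ending $4,210

COGS = $9,242; ending inventory = $4,210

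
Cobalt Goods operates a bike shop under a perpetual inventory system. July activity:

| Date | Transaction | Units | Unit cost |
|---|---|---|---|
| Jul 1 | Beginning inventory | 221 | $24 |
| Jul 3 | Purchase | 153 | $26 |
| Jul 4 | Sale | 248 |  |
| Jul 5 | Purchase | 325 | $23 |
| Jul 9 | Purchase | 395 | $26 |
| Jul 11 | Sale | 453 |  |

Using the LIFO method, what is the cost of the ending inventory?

Ending inventory = $9,165

Jul 4, 248 sold [LIFO — newest first]: 153 @ $26 + 95 @ $24 = $6,258
Jul 11, 453 sold [LIFO — newest first]: 395 @ $26 + 58 @ $23 = $11,604
Total COGS = $6,258 + $11,604 = $17,862
Ending inventory: 126 @ $24 + 267 @ $23 = $9,165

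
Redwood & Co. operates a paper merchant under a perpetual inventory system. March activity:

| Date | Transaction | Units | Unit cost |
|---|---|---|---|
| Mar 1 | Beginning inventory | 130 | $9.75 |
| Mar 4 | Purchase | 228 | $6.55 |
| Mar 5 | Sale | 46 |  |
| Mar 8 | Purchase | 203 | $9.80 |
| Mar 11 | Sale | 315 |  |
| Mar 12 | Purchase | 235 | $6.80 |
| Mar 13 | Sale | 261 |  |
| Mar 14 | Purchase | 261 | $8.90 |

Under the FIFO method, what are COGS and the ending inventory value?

COGS = $5,165.10; ending inventory = $3,506.10

Mar 5, 46 sold [FIFO — oldest first]: 46 @ $9.75 = $448.50
Mar 11, 315 sold [FIFO — oldest first]: 84 @ $9.75 + 228 @ $6.55 + 3 @ $9.80 = $2,341.80
Mar 13, 261 sold [FIFO — oldest first]: 200 @ $9.80 + 61 @ $6.80 = $2,374.80
Total COGS = $448.50 + $2,341.80 + $2,374.80 = $5,165.10
Ending inventory: 174 @ $6.80 + 261 @ $8.90 = $3,506.10
Check: goods available $8,671.20 = COGS $5,165.10 + ending $3,506.10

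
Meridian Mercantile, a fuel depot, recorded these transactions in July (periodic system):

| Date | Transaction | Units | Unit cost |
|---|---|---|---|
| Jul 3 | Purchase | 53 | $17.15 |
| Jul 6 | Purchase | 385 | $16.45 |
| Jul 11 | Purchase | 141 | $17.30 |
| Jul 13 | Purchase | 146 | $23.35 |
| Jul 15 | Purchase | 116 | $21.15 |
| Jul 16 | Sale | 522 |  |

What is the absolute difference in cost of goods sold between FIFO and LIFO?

FIFO COGS: 53 @ $17.15 + 385 @ $16.45 + 84 @ $17.30 = $8,695.40
LIFO COGS: 116 @ $21.15 + 146 @ $23.35 + 141 @ $17.30 + 119 @ $16.45 = $10,259.35
Difference = |$8,695.40 − $10,259.35| = $1,563.95

$1,563.95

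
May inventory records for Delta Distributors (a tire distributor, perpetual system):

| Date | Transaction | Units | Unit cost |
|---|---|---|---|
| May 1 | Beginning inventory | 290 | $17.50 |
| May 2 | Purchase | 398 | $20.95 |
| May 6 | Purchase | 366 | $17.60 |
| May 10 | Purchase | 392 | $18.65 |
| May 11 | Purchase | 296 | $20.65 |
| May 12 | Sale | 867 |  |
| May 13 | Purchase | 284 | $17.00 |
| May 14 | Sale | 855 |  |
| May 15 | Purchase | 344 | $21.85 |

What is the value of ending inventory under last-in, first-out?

May 12, 867 sold [LIFO — newest first]: 296 @ $20.65 + 392 @ $18.65 + 179 @ $17.60 = $16,573.60
May 14, 855 sold [LIFO — newest first]: 284 @ $17.00 + 187 @ $17.60 + 384 @ $20.95 = $16,164.00
Total COGS = $16,573.60 + $16,164.00 = $32,737.60
Ending inventory: 290 @ $17.50 + 14 @ $20.95 + 344 @ $21.85 = $12,884.70

Ending inventory = $12,884.70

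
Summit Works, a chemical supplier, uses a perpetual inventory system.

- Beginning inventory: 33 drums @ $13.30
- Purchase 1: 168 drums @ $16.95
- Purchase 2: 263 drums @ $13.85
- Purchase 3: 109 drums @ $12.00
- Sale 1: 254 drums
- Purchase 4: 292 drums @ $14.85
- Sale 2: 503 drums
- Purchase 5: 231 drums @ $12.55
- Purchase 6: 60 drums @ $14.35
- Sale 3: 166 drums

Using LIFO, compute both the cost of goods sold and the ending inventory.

COGS = $13,054.40; ending inventory = $3,278.90

Sale 1 (254) [LIFO — newest first]: 109 @ $12.00 + 145 @ $13.85 = $3,316.25
Sale 2 (503) [LIFO — newest first]: 292 @ $14.85 + 118 @ $13.85 + 93 @ $16.95 = $7,546.85
Sale 3 (166) [LIFO — newest first]: 60 @ $14.35 + 106 @ $12.55 = $2,191.30
Total COGS = $3,316.25 + $7,546.85 + $2,191.30 = $13,054.40
Ending inventory: 33 @ $13.30 + 75 @ $16.95 + 125 @ $12.55 = $3,278.90
Check: goods available $16,333.30 = COGS $13,054.40 + ending $3,278.90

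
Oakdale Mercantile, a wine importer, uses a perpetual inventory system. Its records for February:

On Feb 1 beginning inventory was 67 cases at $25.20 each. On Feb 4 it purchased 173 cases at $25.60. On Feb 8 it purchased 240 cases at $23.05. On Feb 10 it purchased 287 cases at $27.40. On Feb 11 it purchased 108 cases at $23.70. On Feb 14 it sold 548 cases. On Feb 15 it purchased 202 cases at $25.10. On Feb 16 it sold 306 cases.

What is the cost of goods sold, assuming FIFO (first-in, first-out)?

Feb 14, 548 sold [FIFO — oldest first]: 67 @ $25.20 + 173 @ $25.60 + 240 @ $23.05 + 68 @ $27.40 = $13,512.40
Feb 16, 306 sold [FIFO — oldest first]: 219 @ $27.40 + 87 @ $23.70 = $8,062.50
Total COGS = $13,512.40 + $8,062.50 = $21,574.90
Ending inventory: 21 @ $23.70 + 202 @ $25.10 = $5,567.90

COGS = $21,574.90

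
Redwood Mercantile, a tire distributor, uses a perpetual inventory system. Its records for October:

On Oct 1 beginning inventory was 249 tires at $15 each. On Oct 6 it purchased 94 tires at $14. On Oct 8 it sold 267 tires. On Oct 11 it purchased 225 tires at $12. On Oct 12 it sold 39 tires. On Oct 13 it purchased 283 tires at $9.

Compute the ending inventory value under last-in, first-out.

Oct 8, 267 sold [LIFO — newest first]: 94 @ $14 + 173 @ $15 = $3,911
Oct 12, 39 sold [LIFO — newest first]: 39 @ $12 = $468
Total COGS = $3,911 + $468 = $4,379
Ending inventory: 76 @ $15 + 186 @ $12 + 283 @ $9 = $5,919

Ending inventory = $5,919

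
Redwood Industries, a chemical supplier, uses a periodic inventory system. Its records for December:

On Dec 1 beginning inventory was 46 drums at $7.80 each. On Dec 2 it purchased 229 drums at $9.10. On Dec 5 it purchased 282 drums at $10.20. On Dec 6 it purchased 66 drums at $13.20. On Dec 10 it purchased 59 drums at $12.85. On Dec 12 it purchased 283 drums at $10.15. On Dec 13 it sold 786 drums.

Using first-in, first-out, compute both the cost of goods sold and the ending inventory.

COGS = $8,004.05; ending inventory = $1,816.85

Dec 13, 786 sold [FIFO — oldest first]: 46 @ $7.80 + 229 @ $9.10 + 282 @ $10.20 + 66 @ $13.20 + 59 @ $12.85 + 104 @ $10.15 = $8,004.05
Ending inventory: 179 @ $10.15 = $1,816.85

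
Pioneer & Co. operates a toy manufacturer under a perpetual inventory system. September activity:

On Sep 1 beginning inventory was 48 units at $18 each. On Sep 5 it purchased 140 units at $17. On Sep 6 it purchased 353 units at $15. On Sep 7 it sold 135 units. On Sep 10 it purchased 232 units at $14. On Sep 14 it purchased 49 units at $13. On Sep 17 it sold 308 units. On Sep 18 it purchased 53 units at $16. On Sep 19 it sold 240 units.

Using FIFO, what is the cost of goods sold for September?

Sep 7, 135 sold [FIFO — oldest first]: 48 @ $18 + 87 @ $17 = $2,343
Sep 17, 308 sold [FIFO — oldest first]: 53 @ $17 + 255 @ $15 = $4,726
Sep 19, 240 sold [FIFO — oldest first]: 98 @ $15 + 142 @ $14 = $3,458
Total COGS = $2,343 + $4,726 + $3,458 = $10,527
Ending inventory: 90 @ $14 + 49 @ $13 + 53 @ $16 = $2,745

COGS = $10,527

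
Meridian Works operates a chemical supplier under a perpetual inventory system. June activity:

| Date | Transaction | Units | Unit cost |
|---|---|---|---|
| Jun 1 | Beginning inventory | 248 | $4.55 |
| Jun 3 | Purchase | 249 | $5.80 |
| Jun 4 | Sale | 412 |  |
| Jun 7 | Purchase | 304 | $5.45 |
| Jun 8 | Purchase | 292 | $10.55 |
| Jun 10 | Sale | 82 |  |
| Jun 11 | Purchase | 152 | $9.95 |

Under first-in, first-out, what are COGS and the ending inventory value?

Jun 4, 412 sold [FIFO — oldest first]: 248 @ $4.55 + 164 @ $5.80 = $2,079.60
Jun 10, 82 sold [FIFO — oldest first]: 82 @ $5.80 = $475.60
Total COGS = $2,079.60 + $475.60 = $2,555.20
Ending inventory: 3 @ $5.80 + 304 @ $5.45 + 292 @ $10.55 + 152 @ $9.95 = $6,267.20
Check: goods available $8,822.40 = COGS $2,555.20 + ending $6,267.20

COGS = $2,555.20; ending inventory = $6,267.20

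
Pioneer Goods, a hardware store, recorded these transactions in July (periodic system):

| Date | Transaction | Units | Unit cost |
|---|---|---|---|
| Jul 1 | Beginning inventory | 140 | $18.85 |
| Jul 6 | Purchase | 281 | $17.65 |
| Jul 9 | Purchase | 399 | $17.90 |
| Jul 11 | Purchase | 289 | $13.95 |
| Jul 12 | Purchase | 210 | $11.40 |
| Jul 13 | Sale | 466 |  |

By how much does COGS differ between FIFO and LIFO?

$2,438.95

FIFO COGS: 140 @ $18.85 + 281 @ $17.65 + 45 @ $17.90 = $8,404.15
LIFO COGS: 210 @ $11.40 + 256 @ $13.95 = $5,965.20
Difference = |$8,404.15 − $5,965.20| = $2,438.95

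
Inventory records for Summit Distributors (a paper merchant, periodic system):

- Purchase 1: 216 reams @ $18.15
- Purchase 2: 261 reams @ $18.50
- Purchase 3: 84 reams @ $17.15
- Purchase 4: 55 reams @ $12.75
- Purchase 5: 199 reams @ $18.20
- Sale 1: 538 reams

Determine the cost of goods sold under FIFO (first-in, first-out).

COGS = $9,795.05

Sale 1 (538) [FIFO — oldest first]: 216 @ $18.15 + 261 @ $18.50 + 61 @ $17.15 = $9,795.05
Ending inventory: 23 @ $17.15 + 55 @ $12.75 + 199 @ $18.20 = $4,717.50
Check: goods available $14,512.55 = COGS $9,795.05 + ending $4,717.50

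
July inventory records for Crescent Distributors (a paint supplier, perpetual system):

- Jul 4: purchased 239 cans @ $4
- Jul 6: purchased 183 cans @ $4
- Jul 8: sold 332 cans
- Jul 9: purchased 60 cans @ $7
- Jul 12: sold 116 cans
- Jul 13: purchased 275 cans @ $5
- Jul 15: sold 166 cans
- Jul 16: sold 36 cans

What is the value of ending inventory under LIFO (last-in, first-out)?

Ending inventory = $501

Jul 8, 332 sold [LIFO — newest first]: 183 @ $4 + 149 @ $4 = $1,328
Jul 12, 116 sold [LIFO — newest first]: 60 @ $7 + 56 @ $4 = $644
Jul 15, 166 sold [LIFO — newest first]: 166 @ $5 = $830
Jul 16, 36 sold [LIFO — newest first]: 36 @ $5 = $180
Total COGS = $1,328 + $644 + $830 + $180 = $2,982
Ending inventory: 34 @ $4 + 73 @ $5 = $501
Check: goods available $3,483 = COGS $2,982 + ending $501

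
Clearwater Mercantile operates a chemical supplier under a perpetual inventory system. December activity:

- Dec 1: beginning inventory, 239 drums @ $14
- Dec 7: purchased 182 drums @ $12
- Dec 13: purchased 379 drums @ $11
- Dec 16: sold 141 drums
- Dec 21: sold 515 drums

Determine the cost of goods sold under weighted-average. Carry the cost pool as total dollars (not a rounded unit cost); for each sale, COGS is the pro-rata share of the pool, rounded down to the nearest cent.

COGS = $7,953.17

After Dec 1: 239 on hand, pool $3,346.00 (≈ $14.0000 each)
After Dec 7: 421 on hand, pool $5,530.00 (≈ $13.1354 each)
After Dec 13: 800 on hand, pool $9,699.00 (≈ $12.1237 each)
Dec 16, sell 141: 141/800 × $9,699.00 → $1,709.44
Dec 21, sell 515: 515/659 × $7,989.56 → $6,243.73
Total COGS = $1,709.44 + $6,243.73 = $7,953.17
Ending inventory (cost pool remaining) = $1,745.83
Check: goods available $9,699.00 = COGS $7,953.17 + ending $1,745.83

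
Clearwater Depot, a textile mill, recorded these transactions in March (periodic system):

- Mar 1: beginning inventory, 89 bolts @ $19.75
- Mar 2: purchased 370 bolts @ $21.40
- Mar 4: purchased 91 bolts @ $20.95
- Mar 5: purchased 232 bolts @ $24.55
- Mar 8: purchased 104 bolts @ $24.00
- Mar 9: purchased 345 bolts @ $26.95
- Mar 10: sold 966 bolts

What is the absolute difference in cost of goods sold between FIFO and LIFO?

FIFO COGS: 89 @ $19.75 + 370 @ $21.40 + 91 @ $20.95 + 232 @ $24.55 + 104 @ $24.00 + 80 @ $26.95 = $21,929.80
LIFO COGS: 345 @ $26.95 + 104 @ $24.00 + 232 @ $24.55 + 91 @ $20.95 + 194 @ $21.40 = $23,547.40
Difference = |$21,929.80 − $23,547.40| = $1,617.60

$1,617.60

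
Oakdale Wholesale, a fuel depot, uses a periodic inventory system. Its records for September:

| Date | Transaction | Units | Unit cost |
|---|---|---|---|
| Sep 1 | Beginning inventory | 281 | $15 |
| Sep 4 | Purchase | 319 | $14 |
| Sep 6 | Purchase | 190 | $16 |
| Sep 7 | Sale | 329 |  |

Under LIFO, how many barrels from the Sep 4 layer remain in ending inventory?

180

Sep 7, 329 sold [LIFO — newest first]: 190 @ $16 + 139 @ $14 = $4,986
Ending inventory: 281 @ $15 + 180 @ $14 = $6,735
Check: goods available $11,721 = COGS $4,986 + ending $6,735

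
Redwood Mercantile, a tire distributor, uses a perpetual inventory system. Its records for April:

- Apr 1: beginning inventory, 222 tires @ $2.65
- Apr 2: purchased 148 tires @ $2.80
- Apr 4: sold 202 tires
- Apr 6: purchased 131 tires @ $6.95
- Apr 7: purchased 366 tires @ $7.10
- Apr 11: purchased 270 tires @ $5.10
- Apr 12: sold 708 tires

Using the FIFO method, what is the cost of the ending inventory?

Apr 4, 202 sold [FIFO — oldest first]: 202 @ $2.65 = $535.30
Apr 12, 708 sold [FIFO — oldest first]: 20 @ $2.65 + 148 @ $2.80 + 131 @ $6.95 + 366 @ $7.10 + 43 @ $5.10 = $4,195.75
Total COGS = $535.30 + $4,195.75 = $4,731.05
Ending inventory: 227 @ $5.10 = $1,157.70
Check: goods available $5,888.75 = COGS $4,731.05 + ending $1,157.70

Ending inventory = $1,157.70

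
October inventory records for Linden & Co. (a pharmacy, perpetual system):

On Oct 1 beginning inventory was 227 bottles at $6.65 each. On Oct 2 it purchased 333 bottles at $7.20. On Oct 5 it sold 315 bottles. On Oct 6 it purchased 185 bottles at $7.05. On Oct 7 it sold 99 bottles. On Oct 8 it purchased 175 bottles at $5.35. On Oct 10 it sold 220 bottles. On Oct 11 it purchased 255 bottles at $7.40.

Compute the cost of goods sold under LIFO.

COGS = $4,219.45

Oct 5, 315 sold [LIFO — newest first]: 315 @ $7.20 = $2,268.00
Oct 7, 99 sold [LIFO — newest first]: 99 @ $7.05 = $697.95
Oct 10, 220 sold [LIFO — newest first]: 175 @ $5.35 + 45 @ $7.05 = $1,253.50
Total COGS = $2,268.00 + $697.95 + $1,253.50 = $4,219.45
Ending inventory: 227 @ $6.65 + 18 @ $7.20 + 41 @ $7.05 + 255 @ $7.40 = $3,815.20
Check: goods available $8,034.65 = COGS $4,219.45 + ending $3,815.20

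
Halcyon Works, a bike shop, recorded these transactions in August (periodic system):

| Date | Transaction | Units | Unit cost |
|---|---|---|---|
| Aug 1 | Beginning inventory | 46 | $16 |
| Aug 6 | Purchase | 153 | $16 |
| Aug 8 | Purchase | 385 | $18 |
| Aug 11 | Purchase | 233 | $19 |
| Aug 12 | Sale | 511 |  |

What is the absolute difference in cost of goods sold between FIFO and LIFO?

FIFO COGS: 46 @ $16 + 153 @ $16 + 312 @ $18 = $8,800
LIFO COGS: 233 @ $19 + 278 @ $18 = $9,431
Difference = |$8,800 − $9,431| = $631

$631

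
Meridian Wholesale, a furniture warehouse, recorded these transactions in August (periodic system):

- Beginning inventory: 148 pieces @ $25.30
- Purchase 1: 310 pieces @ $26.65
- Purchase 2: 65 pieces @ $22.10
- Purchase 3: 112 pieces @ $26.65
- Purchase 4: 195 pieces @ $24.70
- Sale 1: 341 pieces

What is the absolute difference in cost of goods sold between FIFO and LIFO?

$335.15

FIFO COGS: 148 @ $25.30 + 193 @ $26.65 = $8,887.85
LIFO COGS: 195 @ $24.70 + 112 @ $26.65 + 34 @ $22.10 = $8,552.70
Difference = |$8,887.85 − $8,552.70| = $335.15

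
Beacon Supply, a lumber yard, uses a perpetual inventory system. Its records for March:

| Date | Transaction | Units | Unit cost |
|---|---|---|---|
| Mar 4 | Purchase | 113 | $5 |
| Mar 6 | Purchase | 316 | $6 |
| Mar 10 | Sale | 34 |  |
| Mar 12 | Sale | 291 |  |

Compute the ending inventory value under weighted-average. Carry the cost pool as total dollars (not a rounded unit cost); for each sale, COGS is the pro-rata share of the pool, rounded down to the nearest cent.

After Mar 4: 113 on hand, pool $565.00 (≈ $5.0000 each)
After Mar 6: 429 on hand, pool $2,461.00 (≈ $5.7366 each)
Mar 10, sell 34: 34/429 × $2,461.00 → $195.04
Mar 12, sell 291: 291/395 × $2,265.96 → $1,669.35
Total COGS = $195.04 + $1,669.35 = $1,864.39
Ending inventory (cost pool remaining) = $596.61
Check: goods available $2,461.00 = COGS $1,864.39 + ending $596.61

Ending inventory = $596.61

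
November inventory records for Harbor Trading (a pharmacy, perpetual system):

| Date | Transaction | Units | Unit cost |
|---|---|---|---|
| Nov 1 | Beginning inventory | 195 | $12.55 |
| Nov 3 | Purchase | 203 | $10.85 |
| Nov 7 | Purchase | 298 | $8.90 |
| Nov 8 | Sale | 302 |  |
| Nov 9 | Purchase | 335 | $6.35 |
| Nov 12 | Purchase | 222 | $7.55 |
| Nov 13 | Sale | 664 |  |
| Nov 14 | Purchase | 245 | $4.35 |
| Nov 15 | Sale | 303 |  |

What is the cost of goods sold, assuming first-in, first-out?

Nov 8, 302 sold [FIFO — oldest first]: 195 @ $12.55 + 107 @ $10.85 = $3,608.20
Nov 13, 664 sold [FIFO — oldest first]: 96 @ $10.85 + 298 @ $8.90 + 270 @ $6.35 = $5,408.30
Nov 15, 303 sold [FIFO — oldest first]: 65 @ $6.35 + 222 @ $7.55 + 16 @ $4.35 = $2,158.45
Total COGS = $3,608.20 + $5,408.30 + $2,158.45 = $11,174.95
Ending inventory: 229 @ $4.35 = $996.15
Check: goods available $12,171.10 = COGS $11,174.95 + ending $996.15

COGS = $11,174.95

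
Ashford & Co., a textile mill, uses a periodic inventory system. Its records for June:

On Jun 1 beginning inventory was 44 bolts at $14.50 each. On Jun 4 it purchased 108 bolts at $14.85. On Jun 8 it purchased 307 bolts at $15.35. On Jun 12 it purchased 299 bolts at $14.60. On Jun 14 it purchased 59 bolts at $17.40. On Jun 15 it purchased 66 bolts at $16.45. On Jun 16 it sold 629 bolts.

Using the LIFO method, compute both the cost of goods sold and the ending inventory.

COGS = $9,624.45; ending inventory = $3,807.50

Jun 16, 629 sold [LIFO — newest first]: 66 @ $16.45 + 59 @ $17.40 + 299 @ $14.60 + 205 @ $15.35 = $9,624.45
Ending inventory: 44 @ $14.50 + 108 @ $14.85 + 102 @ $15.35 = $3,807.50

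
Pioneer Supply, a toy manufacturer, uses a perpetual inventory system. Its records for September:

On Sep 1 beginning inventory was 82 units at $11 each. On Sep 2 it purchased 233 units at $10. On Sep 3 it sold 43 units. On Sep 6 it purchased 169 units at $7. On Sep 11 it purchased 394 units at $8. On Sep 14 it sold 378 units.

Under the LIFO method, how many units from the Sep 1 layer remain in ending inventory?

Sep 3, 43 sold [LIFO — newest first]: 43 @ $10 = $430
Sep 14, 378 sold [LIFO — newest first]: 378 @ $8 = $3,024
Total COGS = $430 + $3,024 = $3,454
Ending inventory: 82 @ $11 + 190 @ $10 + 169 @ $7 + 16 @ $8 = $4,113
Check: goods available $7,567 = COGS $3,454 + ending $4,113

82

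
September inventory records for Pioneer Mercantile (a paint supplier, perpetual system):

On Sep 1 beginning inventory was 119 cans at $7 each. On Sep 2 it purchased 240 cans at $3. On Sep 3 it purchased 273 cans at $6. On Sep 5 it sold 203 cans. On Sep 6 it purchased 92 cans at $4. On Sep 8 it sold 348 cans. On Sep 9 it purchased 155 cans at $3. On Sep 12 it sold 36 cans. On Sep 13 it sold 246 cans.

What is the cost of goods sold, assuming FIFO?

COGS = $3,886

Sep 5, 203 sold [FIFO — oldest first]: 119 @ $7 + 84 @ $3 = $1,085
Sep 8, 348 sold [FIFO — oldest first]: 156 @ $3 + 192 @ $6 = $1,620
Sep 12, 36 sold [FIFO — oldest first]: 36 @ $6 = $216
Sep 13, 246 sold [FIFO — oldest first]: 45 @ $6 + 92 @ $4 + 109 @ $3 = $965
Total COGS = $1,085 + $1,620 + $216 + $965 = $3,886
Ending inventory: 46 @ $3 = $138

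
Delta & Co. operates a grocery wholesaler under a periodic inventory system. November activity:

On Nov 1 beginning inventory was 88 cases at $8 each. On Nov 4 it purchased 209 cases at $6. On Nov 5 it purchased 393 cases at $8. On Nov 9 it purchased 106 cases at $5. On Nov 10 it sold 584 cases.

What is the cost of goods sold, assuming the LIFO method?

COGS = $4,184

Nov 10, 584 sold [LIFO — newest first]: 106 @ $5 + 393 @ $8 + 85 @ $6 = $4,184
Ending inventory: 88 @ $8 + 124 @ $6 = $1,448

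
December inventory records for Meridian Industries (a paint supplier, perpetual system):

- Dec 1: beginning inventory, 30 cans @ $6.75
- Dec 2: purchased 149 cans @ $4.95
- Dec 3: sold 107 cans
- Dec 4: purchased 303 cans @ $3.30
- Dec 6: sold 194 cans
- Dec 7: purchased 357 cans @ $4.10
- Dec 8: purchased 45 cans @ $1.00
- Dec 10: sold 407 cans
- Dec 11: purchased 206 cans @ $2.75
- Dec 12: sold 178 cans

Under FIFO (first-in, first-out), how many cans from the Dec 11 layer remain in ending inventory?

Dec 3, 107 sold [FIFO — oldest first]: 30 @ $6.75 + 77 @ $4.95 = $583.65
Dec 6, 194 sold [FIFO — oldest first]: 72 @ $4.95 + 122 @ $3.30 = $759.00
Dec 10, 407 sold [FIFO — oldest first]: 181 @ $3.30 + 226 @ $4.10 = $1,523.90
Dec 12, 178 sold [FIFO — oldest first]: 131 @ $4.10 + 45 @ $1.00 + 2 @ $2.75 = $587.60
Total COGS = $583.65 + $759.00 + $1,523.90 + $587.60 = $3,454.15
Ending inventory: 204 @ $2.75 = $561.00

204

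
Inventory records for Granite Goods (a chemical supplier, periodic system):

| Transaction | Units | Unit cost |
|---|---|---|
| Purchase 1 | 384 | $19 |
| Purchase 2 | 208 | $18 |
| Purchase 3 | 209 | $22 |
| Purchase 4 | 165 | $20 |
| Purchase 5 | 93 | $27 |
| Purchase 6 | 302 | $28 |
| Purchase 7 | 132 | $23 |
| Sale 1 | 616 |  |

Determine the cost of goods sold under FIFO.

COGS = $11,568

Sale 1 (616) [FIFO — oldest first]: 384 @ $19 + 208 @ $18 + 24 @ $22 = $11,568
Ending inventory: 185 @ $22 + 165 @ $20 + 93 @ $27 + 302 @ $28 + 132 @ $23 = $21,373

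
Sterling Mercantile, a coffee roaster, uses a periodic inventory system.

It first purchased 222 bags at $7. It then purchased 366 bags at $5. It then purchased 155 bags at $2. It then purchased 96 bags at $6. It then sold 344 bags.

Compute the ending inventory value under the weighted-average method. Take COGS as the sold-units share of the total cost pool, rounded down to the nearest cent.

Sale 1, sell 344: 344/839 × $4,270.00 → $1,750.75
Ending inventory (cost pool remaining) = $2,519.25
Check: goods available $4,270.00 = COGS $1,750.75 + ending $2,519.25

Ending inventory = $2,519.25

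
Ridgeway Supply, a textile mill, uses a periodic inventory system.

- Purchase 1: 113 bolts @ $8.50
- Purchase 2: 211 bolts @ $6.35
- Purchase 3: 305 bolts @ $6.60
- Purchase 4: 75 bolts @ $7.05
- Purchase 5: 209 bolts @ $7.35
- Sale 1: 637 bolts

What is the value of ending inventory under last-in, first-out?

Sale 1 (637) [LIFO — newest first]: 209 @ $7.35 + 75 @ $7.05 + 305 @ $6.60 + 48 @ $6.35 = $4,382.70
Ending inventory: 113 @ $8.50 + 163 @ $6.35 = $1,995.55

Ending inventory = $1,995.55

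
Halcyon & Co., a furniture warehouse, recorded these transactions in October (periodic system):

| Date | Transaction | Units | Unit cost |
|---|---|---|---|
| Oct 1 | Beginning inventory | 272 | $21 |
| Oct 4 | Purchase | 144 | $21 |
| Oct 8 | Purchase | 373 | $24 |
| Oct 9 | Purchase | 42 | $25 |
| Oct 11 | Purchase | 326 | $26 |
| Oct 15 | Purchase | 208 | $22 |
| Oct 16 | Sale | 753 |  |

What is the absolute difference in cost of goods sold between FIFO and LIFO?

$1,526

FIFO COGS: 272 @ $21 + 144 @ $21 + 337 @ $24 = $16,824
LIFO COGS: 208 @ $22 + 326 @ $26 + 42 @ $25 + 177 @ $24 = $18,350
Difference = |$16,824 − $18,350| = $1,526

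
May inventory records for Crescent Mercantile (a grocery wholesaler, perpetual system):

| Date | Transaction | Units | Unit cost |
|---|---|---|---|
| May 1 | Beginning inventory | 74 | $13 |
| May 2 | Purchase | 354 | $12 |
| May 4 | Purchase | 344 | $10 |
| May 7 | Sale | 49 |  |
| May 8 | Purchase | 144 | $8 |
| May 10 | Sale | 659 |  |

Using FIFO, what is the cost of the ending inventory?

May 7, 49 sold [FIFO — oldest first]: 49 @ $13 = $637
May 10, 659 sold [FIFO — oldest first]: 25 @ $13 + 354 @ $12 + 280 @ $10 = $7,373
Total COGS = $637 + $7,373 = $8,010
Ending inventory: 64 @ $10 + 144 @ $8 = $1,792
Check: goods available $9,802 = COGS $8,010 + ending $1,792

Ending inventory = $1,792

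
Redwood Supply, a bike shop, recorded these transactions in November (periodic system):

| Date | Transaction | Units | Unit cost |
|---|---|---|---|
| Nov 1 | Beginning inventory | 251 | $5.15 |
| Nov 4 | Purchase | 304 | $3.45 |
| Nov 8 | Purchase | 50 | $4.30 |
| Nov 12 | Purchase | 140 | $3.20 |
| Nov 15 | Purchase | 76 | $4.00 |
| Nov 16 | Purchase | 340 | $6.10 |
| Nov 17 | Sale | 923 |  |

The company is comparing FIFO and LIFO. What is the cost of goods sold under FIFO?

COGS = $3,930.65

FIFO COGS: 251 @ $5.15 + 304 @ $3.45 + 50 @ $4.30 + 140 @ $3.20 + 76 @ $4.00 + 102 @ $6.10 = $3,930.65
LIFO COGS: 340 @ $6.10 + 76 @ $4.00 + 140 @ $3.20 + 50 @ $4.30 + 304 @ $3.45 + 13 @ $5.15 = $4,156.75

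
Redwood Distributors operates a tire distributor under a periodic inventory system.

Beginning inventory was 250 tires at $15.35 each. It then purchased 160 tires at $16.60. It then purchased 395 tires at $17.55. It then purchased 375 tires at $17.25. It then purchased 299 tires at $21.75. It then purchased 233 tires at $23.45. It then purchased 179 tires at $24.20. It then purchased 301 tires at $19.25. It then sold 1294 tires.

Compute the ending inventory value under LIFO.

Sale 1 (1294) [LIFO — newest first]: 301 @ $19.25 + 179 @ $24.20 + 233 @ $23.45 + 299 @ $21.75 + 282 @ $17.25 = $26,957.65
Ending inventory: 250 @ $15.35 + 160 @ $16.60 + 395 @ $17.55 + 93 @ $17.25 = $15,030.00

Ending inventory = $15,030.00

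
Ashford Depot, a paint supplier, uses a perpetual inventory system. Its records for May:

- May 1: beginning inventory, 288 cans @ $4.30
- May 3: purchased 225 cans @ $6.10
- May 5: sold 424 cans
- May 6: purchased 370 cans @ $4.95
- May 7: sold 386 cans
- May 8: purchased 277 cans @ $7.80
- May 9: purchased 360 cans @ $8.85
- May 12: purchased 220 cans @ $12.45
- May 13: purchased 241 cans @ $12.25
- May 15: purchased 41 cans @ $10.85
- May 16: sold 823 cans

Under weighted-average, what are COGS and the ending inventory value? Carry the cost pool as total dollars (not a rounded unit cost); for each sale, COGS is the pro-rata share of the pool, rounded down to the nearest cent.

COGS = $12,123.03; ending inventory = $3,802.07

After May 1: 288 on hand, pool $1,238.40 (≈ $4.3000 each)
After May 3: 513 on hand, pool $2,610.90 (≈ $5.0895 each)
May 5, sell 424: 424/513 × $2,610.90 → $2,157.93
After May 6: 459 on hand, pool $2,284.47 (≈ $4.9771 each)
May 7, sell 386: 386/459 × $2,284.47 → $1,921.14
After May 8: 350 on hand, pool $2,523.93 (≈ $7.2112 each)
After May 9: 710 on hand, pool $5,709.93 (≈ $8.0422 each)
After May 12: 930 on hand, pool $8,448.93 (≈ $9.0849 each)
After May 13: 1171 on hand, pool $11,401.18 (≈ $9.7363 each)
After May 15: 1212 on hand, pool $11,846.03 (≈ $9.7740 each)
May 16, sell 823: 823/1212 × $11,846.03 → $8,043.96
Total COGS = $2,157.93 + $1,921.14 + $8,043.96 = $12,123.03
Ending inventory (cost pool remaining) = $3,802.07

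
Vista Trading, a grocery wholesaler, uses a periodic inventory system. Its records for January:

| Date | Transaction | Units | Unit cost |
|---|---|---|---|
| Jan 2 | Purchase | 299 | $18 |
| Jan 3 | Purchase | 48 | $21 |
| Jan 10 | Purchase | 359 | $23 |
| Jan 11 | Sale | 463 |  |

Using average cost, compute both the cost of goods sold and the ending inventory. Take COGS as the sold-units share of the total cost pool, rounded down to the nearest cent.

COGS = $9,605.61; ending inventory = $5,041.39

Jan 11, sell 463: 463/706 × $14,647.00 → $9,605.61
Ending inventory (cost pool remaining) = $5,041.39
Check: goods available $14,647.00 = COGS $9,605.61 + ending $5,041.39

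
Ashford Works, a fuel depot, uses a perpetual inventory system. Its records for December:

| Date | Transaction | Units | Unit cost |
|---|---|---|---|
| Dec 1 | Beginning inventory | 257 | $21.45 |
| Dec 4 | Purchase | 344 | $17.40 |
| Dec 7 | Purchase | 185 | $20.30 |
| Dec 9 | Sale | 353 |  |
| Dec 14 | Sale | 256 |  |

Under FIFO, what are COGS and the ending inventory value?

COGS = $11,660.65; ending inventory = $3,593.10

Dec 9, 353 sold [FIFO — oldest first]: 257 @ $21.45 + 96 @ $17.40 = $7,183.05
Dec 14, 256 sold [FIFO — oldest first]: 248 @ $17.40 + 8 @ $20.30 = $4,477.60
Total COGS = $7,183.05 + $4,477.60 = $11,660.65
Ending inventory: 177 @ $20.30 = $3,593.10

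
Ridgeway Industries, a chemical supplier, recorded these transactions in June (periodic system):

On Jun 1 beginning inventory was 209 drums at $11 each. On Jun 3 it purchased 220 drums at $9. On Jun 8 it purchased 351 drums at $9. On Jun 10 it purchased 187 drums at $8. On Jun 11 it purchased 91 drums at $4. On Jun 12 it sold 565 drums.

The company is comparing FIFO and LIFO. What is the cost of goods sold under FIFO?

FIFO COGS: 209 @ $11 + 220 @ $9 + 136 @ $9 = $5,503
LIFO COGS: 91 @ $4 + 187 @ $8 + 287 @ $9 = $4,443

COGS = $5,503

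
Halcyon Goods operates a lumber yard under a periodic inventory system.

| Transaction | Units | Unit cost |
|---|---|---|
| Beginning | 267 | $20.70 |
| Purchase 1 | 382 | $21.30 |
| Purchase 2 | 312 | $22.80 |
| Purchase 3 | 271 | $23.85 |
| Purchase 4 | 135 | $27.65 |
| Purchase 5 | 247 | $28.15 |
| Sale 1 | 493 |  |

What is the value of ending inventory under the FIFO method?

Ending inventory = $27,585.55

Sale 1 (493) [FIFO — oldest first]: 267 @ $20.70 + 226 @ $21.30 = $10,340.70
Ending inventory: 156 @ $21.30 + 312 @ $22.80 + 271 @ $23.85 + 135 @ $27.65 + 247 @ $28.15 = $27,585.55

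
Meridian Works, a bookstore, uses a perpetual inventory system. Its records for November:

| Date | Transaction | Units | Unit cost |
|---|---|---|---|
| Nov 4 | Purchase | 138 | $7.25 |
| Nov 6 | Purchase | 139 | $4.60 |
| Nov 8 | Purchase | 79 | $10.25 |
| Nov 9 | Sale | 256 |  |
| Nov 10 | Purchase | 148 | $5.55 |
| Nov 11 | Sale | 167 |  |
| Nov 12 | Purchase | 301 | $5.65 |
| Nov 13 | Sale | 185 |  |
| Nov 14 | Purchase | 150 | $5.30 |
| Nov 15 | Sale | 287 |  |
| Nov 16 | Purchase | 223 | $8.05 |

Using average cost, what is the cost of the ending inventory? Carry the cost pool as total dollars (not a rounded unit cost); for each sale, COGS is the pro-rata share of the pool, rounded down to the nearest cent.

Ending inventory = $2,128.23

After Nov 4: 138 on hand, pool $1,000.50 (≈ $7.2500 each)
After Nov 6: 277 on hand, pool $1,639.90 (≈ $5.9202 each)
After Nov 8: 356 on hand, pool $2,449.65 (≈ $6.8810 each)
Nov 9, sell 256: 256/356 × $2,449.65 → $1,761.54
After Nov 10: 248 on hand, pool $1,509.51 (≈ $6.0867 each)
Nov 11, sell 167: 167/248 × $1,509.51 → $1,016.48
After Nov 12: 382 on hand, pool $2,193.68 (≈ $5.7426 each)
Nov 13, sell 185: 185/382 × $2,193.68 → $1,062.38
After Nov 14: 347 on hand, pool $1,926.30 (≈ $5.5513 each)
Nov 15, sell 287: 287/347 × $1,926.30 → $1,593.22
After Nov 16: 283 on hand, pool $2,128.23 (≈ $7.5202 each)
Total COGS = $1,761.54 + $1,016.48 + $1,062.38 + $1,593.22 = $5,433.62
Ending inventory (cost pool remaining) = $2,128.23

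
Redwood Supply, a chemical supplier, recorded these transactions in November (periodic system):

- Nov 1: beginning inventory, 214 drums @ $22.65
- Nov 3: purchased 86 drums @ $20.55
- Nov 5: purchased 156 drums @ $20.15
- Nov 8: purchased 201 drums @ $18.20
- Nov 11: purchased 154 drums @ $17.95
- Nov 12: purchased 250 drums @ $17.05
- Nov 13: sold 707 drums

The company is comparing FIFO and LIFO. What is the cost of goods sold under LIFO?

FIFO COGS: 214 @ $22.65 + 86 @ $20.55 + 156 @ $20.15 + 201 @ $18.20 + 50 @ $17.95 = $14,313.50
LIFO COGS: 250 @ $17.05 + 154 @ $17.95 + 201 @ $18.20 + 102 @ $20.15 = $12,740.30

COGS = $12,740.30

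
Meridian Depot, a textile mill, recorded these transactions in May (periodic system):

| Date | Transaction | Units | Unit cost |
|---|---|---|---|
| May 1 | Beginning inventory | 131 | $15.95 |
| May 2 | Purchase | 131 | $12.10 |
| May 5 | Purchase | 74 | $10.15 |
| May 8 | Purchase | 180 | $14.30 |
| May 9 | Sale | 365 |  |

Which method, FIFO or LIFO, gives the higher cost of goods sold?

FIFO COGS: 131 @ $15.95 + 131 @ $12.10 + 74 @ $10.15 + 29 @ $14.30 = $4,840.35
LIFO COGS: 180 @ $14.30 + 74 @ $10.15 + 111 @ $12.10 = $4,668.20

FIFO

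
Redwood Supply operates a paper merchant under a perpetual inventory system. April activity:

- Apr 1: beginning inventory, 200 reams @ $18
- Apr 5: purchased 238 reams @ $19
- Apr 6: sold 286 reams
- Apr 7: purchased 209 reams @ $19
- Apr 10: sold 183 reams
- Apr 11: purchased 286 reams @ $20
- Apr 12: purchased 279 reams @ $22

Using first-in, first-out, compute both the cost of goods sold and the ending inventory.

Apr 6, 286 sold [FIFO — oldest first]: 200 @ $18 + 86 @ $19 = $5,234
Apr 10, 183 sold [FIFO — oldest first]: 152 @ $19 + 31 @ $19 = $3,477
Total COGS = $5,234 + $3,477 = $8,711
Ending inventory: 178 @ $19 + 286 @ $20 + 279 @ $22 = $15,240

COGS = $8,711; ending inventory = $15,240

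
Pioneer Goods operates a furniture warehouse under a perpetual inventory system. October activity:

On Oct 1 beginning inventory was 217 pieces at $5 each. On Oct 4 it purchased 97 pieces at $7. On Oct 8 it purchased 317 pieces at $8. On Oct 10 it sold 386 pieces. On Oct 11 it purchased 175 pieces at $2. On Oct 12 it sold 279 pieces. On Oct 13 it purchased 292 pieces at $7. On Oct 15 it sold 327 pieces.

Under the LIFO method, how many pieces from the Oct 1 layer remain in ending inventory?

Oct 10, 386 sold [LIFO — newest first]: 317 @ $8 + 69 @ $7 = $3,019
Oct 12, 279 sold [LIFO — newest first]: 175 @ $2 + 28 @ $7 + 76 @ $5 = $926
Oct 15, 327 sold [LIFO — newest first]: 292 @ $7 + 35 @ $5 = $2,219
Total COGS = $3,019 + $926 + $2,219 = $6,164
Ending inventory: 106 @ $5 = $530
Check: goods available $6,694 = COGS $6,164 + ending $530

106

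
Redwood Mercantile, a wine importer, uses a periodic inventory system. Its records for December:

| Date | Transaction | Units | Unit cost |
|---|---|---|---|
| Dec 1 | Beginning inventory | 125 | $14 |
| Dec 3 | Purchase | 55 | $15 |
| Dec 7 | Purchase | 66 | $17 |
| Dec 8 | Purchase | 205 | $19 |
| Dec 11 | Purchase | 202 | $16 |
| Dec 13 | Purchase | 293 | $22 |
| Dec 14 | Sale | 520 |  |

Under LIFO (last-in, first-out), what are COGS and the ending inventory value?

COGS = $10,153; ending inventory = $7,117

Dec 14, 520 sold [LIFO — newest first]: 293 @ $22 + 202 @ $16 + 25 @ $19 = $10,153
Ending inventory: 125 @ $14 + 55 @ $15 + 66 @ $17 + 180 @ $19 = $7,117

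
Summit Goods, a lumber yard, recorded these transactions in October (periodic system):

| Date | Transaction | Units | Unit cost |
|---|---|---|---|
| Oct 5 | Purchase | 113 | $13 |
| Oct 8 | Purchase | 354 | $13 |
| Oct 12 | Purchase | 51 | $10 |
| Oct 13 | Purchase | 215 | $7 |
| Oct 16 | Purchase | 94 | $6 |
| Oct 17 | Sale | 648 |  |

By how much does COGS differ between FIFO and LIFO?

$1,168

FIFO COGS: 113 @ $13 + 354 @ $13 + 51 @ $10 + 130 @ $7 = $7,491
LIFO COGS: 94 @ $6 + 215 @ $7 + 51 @ $10 + 288 @ $13 = $6,323
Difference = |$7,491 − $6,323| = $1,168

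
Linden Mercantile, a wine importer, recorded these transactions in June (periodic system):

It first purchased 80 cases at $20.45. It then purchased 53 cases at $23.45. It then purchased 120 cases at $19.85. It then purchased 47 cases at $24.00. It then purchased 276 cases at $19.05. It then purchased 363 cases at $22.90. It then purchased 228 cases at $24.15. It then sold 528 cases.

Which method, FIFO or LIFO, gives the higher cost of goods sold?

FIFO COGS: 80 @ $20.45 + 53 @ $23.45 + 120 @ $19.85 + 47 @ $24.00 + 228 @ $19.05 = $10,732.25
LIFO COGS: 228 @ $24.15 + 300 @ $22.90 = $12,376.20

LIFO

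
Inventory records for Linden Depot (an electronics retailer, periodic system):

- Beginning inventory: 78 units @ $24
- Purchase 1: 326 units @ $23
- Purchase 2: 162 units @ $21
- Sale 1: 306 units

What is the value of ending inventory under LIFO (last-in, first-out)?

Sale 1 (306) [LIFO — newest first]: 162 @ $21 + 144 @ $23 = $6,714
Ending inventory: 78 @ $24 + 182 @ $23 = $6,058
Check: goods available $12,772 = COGS $6,714 + ending $6,058

Ending inventory = $6,058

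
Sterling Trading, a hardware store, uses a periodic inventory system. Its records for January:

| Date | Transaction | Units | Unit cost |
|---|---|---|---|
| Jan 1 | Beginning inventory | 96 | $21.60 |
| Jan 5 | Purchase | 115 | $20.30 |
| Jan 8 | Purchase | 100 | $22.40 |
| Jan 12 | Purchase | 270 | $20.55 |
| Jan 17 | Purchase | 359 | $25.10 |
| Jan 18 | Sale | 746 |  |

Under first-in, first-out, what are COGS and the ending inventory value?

COGS = $16,338.10; ending inventory = $4,869.40

Jan 18, 746 sold [FIFO — oldest first]: 96 @ $21.60 + 115 @ $20.30 + 100 @ $22.40 + 270 @ $20.55 + 165 @ $25.10 = $16,338.10
Ending inventory: 194 @ $25.10 = $4,869.40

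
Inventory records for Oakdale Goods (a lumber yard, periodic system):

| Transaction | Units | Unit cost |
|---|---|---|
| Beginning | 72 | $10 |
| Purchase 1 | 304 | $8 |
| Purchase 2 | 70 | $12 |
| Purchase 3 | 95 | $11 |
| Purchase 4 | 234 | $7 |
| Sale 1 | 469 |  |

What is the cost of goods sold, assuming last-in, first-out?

Sale 1 (469) [LIFO — newest first]: 234 @ $7 + 95 @ $11 + 70 @ $12 + 70 @ $8 = $4,083
Ending inventory: 72 @ $10 + 234 @ $8 = $2,592
Check: goods available $6,675 = COGS $4,083 + ending $2,592

COGS = $4,083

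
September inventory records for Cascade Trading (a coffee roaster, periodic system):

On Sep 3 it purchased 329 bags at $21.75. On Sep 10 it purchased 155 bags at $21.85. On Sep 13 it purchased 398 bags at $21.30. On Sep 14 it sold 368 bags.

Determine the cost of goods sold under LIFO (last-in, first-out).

COGS = $7,838.40

Sep 14, 368 sold [LIFO — newest first]: 368 @ $21.30 = $7,838.40
Ending inventory: 329 @ $21.75 + 155 @ $21.85 + 30 @ $21.30 = $11,181.50
Check: goods available $19,019.90 = COGS $7,838.40 + ending $11,181.50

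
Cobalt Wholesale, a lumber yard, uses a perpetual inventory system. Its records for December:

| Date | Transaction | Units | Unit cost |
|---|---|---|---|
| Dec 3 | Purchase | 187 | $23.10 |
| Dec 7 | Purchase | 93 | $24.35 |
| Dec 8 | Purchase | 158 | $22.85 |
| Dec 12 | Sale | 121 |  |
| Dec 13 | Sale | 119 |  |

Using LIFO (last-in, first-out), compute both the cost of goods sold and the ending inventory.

COGS = $5,607.00; ending inventory = $4,587.55

Dec 12, 121 sold [LIFO — newest first]: 121 @ $22.85 = $2,764.85
Dec 13, 119 sold [LIFO — newest first]: 37 @ $22.85 + 82 @ $24.35 = $2,842.15
Total COGS = $2,764.85 + $2,842.15 = $5,607.00
Ending inventory: 187 @ $23.10 + 11 @ $24.35 = $4,587.55
Check: goods available $10,194.55 = COGS $5,607.00 + ending $4,587.55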